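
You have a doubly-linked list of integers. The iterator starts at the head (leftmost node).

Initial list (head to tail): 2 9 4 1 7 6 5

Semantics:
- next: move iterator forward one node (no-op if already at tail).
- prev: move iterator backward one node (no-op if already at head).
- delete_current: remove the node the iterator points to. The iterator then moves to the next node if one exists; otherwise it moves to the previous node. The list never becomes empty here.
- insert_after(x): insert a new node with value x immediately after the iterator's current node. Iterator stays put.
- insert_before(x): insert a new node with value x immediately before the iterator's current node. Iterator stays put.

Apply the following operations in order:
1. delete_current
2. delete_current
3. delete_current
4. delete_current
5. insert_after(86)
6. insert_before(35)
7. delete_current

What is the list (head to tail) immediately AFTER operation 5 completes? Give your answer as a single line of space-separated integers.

After 1 (delete_current): list=[9, 4, 1, 7, 6, 5] cursor@9
After 2 (delete_current): list=[4, 1, 7, 6, 5] cursor@4
After 3 (delete_current): list=[1, 7, 6, 5] cursor@1
After 4 (delete_current): list=[7, 6, 5] cursor@7
After 5 (insert_after(86)): list=[7, 86, 6, 5] cursor@7

Answer: 7 86 6 5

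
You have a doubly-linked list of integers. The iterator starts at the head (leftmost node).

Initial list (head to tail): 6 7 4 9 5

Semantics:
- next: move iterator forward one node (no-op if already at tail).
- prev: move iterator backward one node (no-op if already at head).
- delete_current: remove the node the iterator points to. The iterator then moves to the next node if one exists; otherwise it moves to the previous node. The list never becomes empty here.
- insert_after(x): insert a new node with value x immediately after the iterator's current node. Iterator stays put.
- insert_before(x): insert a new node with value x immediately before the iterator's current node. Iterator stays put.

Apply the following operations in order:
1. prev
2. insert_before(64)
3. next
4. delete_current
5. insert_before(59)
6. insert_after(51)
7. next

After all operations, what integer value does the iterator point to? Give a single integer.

After 1 (prev): list=[6, 7, 4, 9, 5] cursor@6
After 2 (insert_before(64)): list=[64, 6, 7, 4, 9, 5] cursor@6
After 3 (next): list=[64, 6, 7, 4, 9, 5] cursor@7
After 4 (delete_current): list=[64, 6, 4, 9, 5] cursor@4
After 5 (insert_before(59)): list=[64, 6, 59, 4, 9, 5] cursor@4
After 6 (insert_after(51)): list=[64, 6, 59, 4, 51, 9, 5] cursor@4
After 7 (next): list=[64, 6, 59, 4, 51, 9, 5] cursor@51

Answer: 51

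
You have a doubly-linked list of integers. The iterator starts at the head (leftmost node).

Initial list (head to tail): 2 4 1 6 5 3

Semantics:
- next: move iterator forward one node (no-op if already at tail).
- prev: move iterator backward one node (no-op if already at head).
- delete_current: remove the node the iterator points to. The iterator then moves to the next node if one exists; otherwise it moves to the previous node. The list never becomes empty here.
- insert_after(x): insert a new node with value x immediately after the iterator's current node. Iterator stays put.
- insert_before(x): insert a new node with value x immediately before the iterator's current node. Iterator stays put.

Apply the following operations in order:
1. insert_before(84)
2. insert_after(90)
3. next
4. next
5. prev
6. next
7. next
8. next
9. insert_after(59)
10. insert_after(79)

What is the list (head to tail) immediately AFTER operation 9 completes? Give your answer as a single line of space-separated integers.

Answer: 84 2 90 4 1 6 59 5 3

Derivation:
After 1 (insert_before(84)): list=[84, 2, 4, 1, 6, 5, 3] cursor@2
After 2 (insert_after(90)): list=[84, 2, 90, 4, 1, 6, 5, 3] cursor@2
After 3 (next): list=[84, 2, 90, 4, 1, 6, 5, 3] cursor@90
After 4 (next): list=[84, 2, 90, 4, 1, 6, 5, 3] cursor@4
After 5 (prev): list=[84, 2, 90, 4, 1, 6, 5, 3] cursor@90
After 6 (next): list=[84, 2, 90, 4, 1, 6, 5, 3] cursor@4
After 7 (next): list=[84, 2, 90, 4, 1, 6, 5, 3] cursor@1
After 8 (next): list=[84, 2, 90, 4, 1, 6, 5, 3] cursor@6
After 9 (insert_after(59)): list=[84, 2, 90, 4, 1, 6, 59, 5, 3] cursor@6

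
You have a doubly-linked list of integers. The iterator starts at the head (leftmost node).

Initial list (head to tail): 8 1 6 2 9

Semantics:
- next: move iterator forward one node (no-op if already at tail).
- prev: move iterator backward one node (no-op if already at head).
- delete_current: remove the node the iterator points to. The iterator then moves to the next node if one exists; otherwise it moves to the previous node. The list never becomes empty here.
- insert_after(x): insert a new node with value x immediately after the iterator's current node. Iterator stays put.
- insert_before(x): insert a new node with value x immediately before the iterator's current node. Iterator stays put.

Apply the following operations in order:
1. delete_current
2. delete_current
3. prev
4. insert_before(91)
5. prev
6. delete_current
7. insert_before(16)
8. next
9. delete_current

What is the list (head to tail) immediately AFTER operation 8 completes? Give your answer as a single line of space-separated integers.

After 1 (delete_current): list=[1, 6, 2, 9] cursor@1
After 2 (delete_current): list=[6, 2, 9] cursor@6
After 3 (prev): list=[6, 2, 9] cursor@6
After 4 (insert_before(91)): list=[91, 6, 2, 9] cursor@6
After 5 (prev): list=[91, 6, 2, 9] cursor@91
After 6 (delete_current): list=[6, 2, 9] cursor@6
After 7 (insert_before(16)): list=[16, 6, 2, 9] cursor@6
After 8 (next): list=[16, 6, 2, 9] cursor@2

Answer: 16 6 2 9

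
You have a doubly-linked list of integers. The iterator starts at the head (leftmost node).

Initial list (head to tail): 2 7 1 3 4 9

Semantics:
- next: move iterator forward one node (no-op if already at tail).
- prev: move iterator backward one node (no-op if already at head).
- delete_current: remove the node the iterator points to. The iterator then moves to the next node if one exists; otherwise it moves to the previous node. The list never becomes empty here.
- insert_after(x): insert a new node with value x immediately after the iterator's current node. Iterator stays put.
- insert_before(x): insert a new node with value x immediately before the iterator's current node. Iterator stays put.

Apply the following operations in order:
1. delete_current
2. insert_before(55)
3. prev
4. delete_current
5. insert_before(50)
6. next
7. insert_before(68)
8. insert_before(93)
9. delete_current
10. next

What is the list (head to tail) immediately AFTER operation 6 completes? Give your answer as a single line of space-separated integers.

After 1 (delete_current): list=[7, 1, 3, 4, 9] cursor@7
After 2 (insert_before(55)): list=[55, 7, 1, 3, 4, 9] cursor@7
After 3 (prev): list=[55, 7, 1, 3, 4, 9] cursor@55
After 4 (delete_current): list=[7, 1, 3, 4, 9] cursor@7
After 5 (insert_before(50)): list=[50, 7, 1, 3, 4, 9] cursor@7
After 6 (next): list=[50, 7, 1, 3, 4, 9] cursor@1

Answer: 50 7 1 3 4 9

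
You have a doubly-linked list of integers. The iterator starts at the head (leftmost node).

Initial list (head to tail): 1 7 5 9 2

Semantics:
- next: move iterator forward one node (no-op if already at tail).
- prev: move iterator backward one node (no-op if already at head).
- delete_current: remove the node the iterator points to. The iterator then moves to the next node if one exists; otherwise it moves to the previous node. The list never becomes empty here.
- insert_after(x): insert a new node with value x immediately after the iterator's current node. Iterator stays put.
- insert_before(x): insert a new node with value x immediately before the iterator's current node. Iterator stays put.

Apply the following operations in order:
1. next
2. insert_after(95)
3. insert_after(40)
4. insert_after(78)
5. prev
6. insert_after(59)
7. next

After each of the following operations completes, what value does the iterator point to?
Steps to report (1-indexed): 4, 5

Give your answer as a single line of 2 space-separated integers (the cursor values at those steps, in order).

Answer: 7 1

Derivation:
After 1 (next): list=[1, 7, 5, 9, 2] cursor@7
After 2 (insert_after(95)): list=[1, 7, 95, 5, 9, 2] cursor@7
After 3 (insert_after(40)): list=[1, 7, 40, 95, 5, 9, 2] cursor@7
After 4 (insert_after(78)): list=[1, 7, 78, 40, 95, 5, 9, 2] cursor@7
After 5 (prev): list=[1, 7, 78, 40, 95, 5, 9, 2] cursor@1
After 6 (insert_after(59)): list=[1, 59, 7, 78, 40, 95, 5, 9, 2] cursor@1
After 7 (next): list=[1, 59, 7, 78, 40, 95, 5, 9, 2] cursor@59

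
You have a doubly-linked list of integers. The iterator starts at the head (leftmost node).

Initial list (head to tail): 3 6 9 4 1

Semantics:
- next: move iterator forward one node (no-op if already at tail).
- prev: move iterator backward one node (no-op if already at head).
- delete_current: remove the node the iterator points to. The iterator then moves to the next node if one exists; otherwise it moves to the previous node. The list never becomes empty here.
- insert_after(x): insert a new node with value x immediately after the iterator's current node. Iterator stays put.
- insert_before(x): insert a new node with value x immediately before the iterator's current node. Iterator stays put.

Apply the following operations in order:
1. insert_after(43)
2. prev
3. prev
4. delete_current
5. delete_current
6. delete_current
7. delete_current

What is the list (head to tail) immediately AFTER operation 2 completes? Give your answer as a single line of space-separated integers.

After 1 (insert_after(43)): list=[3, 43, 6, 9, 4, 1] cursor@3
After 2 (prev): list=[3, 43, 6, 9, 4, 1] cursor@3

Answer: 3 43 6 9 4 1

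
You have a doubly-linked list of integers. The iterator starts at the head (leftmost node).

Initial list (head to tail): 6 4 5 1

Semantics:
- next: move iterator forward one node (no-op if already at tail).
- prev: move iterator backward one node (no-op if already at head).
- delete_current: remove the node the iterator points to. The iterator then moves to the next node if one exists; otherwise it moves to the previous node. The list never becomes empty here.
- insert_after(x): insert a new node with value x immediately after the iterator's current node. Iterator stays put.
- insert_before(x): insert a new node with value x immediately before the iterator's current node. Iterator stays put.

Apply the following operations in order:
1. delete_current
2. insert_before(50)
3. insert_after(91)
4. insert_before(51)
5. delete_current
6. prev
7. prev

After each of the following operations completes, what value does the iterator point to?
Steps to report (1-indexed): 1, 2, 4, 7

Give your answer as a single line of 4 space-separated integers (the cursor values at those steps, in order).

After 1 (delete_current): list=[4, 5, 1] cursor@4
After 2 (insert_before(50)): list=[50, 4, 5, 1] cursor@4
After 3 (insert_after(91)): list=[50, 4, 91, 5, 1] cursor@4
After 4 (insert_before(51)): list=[50, 51, 4, 91, 5, 1] cursor@4
After 5 (delete_current): list=[50, 51, 91, 5, 1] cursor@91
After 6 (prev): list=[50, 51, 91, 5, 1] cursor@51
After 7 (prev): list=[50, 51, 91, 5, 1] cursor@50

Answer: 4 4 4 50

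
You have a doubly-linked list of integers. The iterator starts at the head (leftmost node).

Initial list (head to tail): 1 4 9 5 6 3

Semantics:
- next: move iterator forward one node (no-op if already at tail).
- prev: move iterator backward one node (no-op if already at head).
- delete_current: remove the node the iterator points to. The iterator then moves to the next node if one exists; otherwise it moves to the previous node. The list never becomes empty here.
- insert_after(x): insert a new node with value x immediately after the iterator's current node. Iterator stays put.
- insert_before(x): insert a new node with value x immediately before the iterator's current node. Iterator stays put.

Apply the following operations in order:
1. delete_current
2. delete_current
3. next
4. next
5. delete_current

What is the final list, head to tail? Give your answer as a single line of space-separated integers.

After 1 (delete_current): list=[4, 9, 5, 6, 3] cursor@4
After 2 (delete_current): list=[9, 5, 6, 3] cursor@9
After 3 (next): list=[9, 5, 6, 3] cursor@5
After 4 (next): list=[9, 5, 6, 3] cursor@6
After 5 (delete_current): list=[9, 5, 3] cursor@3

Answer: 9 5 3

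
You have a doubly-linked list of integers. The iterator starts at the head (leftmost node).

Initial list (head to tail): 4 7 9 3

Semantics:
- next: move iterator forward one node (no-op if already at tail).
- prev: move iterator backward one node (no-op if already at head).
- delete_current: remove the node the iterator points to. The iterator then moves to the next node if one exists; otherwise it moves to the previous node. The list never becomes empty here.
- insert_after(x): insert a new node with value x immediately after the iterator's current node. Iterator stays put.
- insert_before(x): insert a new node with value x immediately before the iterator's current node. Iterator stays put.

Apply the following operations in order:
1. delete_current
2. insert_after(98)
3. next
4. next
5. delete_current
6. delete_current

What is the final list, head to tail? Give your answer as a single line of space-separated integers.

Answer: 7 98

Derivation:
After 1 (delete_current): list=[7, 9, 3] cursor@7
After 2 (insert_after(98)): list=[7, 98, 9, 3] cursor@7
After 3 (next): list=[7, 98, 9, 3] cursor@98
After 4 (next): list=[7, 98, 9, 3] cursor@9
After 5 (delete_current): list=[7, 98, 3] cursor@3
After 6 (delete_current): list=[7, 98] cursor@98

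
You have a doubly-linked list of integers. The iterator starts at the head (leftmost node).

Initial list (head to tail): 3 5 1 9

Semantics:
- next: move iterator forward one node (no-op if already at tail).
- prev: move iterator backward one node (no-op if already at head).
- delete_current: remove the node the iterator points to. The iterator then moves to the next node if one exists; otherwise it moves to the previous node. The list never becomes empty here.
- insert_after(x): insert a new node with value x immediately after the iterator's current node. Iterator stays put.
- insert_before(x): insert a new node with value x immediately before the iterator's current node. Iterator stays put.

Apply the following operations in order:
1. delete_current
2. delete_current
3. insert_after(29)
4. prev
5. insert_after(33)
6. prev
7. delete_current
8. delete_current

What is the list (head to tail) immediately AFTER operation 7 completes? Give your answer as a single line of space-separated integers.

After 1 (delete_current): list=[5, 1, 9] cursor@5
After 2 (delete_current): list=[1, 9] cursor@1
After 3 (insert_after(29)): list=[1, 29, 9] cursor@1
After 4 (prev): list=[1, 29, 9] cursor@1
After 5 (insert_after(33)): list=[1, 33, 29, 9] cursor@1
After 6 (prev): list=[1, 33, 29, 9] cursor@1
After 7 (delete_current): list=[33, 29, 9] cursor@33

Answer: 33 29 9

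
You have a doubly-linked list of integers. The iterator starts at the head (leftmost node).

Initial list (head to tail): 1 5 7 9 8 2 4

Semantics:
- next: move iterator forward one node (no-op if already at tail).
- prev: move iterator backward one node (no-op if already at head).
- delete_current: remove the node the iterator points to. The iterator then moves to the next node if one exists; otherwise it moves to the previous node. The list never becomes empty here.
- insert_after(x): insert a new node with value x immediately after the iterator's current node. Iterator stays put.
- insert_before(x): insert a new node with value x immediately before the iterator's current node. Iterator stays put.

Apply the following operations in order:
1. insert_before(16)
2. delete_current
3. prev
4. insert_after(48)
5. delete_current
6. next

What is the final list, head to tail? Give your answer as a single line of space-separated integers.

Answer: 48 5 7 9 8 2 4

Derivation:
After 1 (insert_before(16)): list=[16, 1, 5, 7, 9, 8, 2, 4] cursor@1
After 2 (delete_current): list=[16, 5, 7, 9, 8, 2, 4] cursor@5
After 3 (prev): list=[16, 5, 7, 9, 8, 2, 4] cursor@16
After 4 (insert_after(48)): list=[16, 48, 5, 7, 9, 8, 2, 4] cursor@16
After 5 (delete_current): list=[48, 5, 7, 9, 8, 2, 4] cursor@48
After 6 (next): list=[48, 5, 7, 9, 8, 2, 4] cursor@5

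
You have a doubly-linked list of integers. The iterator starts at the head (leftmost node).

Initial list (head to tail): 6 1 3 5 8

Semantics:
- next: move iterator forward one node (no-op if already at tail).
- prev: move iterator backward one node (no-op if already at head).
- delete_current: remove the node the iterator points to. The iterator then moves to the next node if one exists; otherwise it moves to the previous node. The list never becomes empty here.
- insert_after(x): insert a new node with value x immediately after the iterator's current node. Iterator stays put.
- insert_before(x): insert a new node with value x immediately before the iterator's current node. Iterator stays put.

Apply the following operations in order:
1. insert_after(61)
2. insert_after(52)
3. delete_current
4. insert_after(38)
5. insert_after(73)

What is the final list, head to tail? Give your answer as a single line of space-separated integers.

After 1 (insert_after(61)): list=[6, 61, 1, 3, 5, 8] cursor@6
After 2 (insert_after(52)): list=[6, 52, 61, 1, 3, 5, 8] cursor@6
After 3 (delete_current): list=[52, 61, 1, 3, 5, 8] cursor@52
After 4 (insert_after(38)): list=[52, 38, 61, 1, 3, 5, 8] cursor@52
After 5 (insert_after(73)): list=[52, 73, 38, 61, 1, 3, 5, 8] cursor@52

Answer: 52 73 38 61 1 3 5 8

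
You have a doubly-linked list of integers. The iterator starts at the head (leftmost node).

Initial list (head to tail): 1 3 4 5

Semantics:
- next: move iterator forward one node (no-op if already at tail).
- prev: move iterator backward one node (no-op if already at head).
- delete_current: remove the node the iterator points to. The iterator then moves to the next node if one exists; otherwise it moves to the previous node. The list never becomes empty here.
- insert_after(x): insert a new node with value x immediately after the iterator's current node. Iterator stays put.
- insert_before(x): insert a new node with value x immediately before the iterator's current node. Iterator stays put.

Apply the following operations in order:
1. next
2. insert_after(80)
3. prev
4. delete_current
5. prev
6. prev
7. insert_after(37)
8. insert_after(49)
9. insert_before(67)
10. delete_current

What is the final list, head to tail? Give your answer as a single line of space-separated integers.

Answer: 67 49 37 80 4 5

Derivation:
After 1 (next): list=[1, 3, 4, 5] cursor@3
After 2 (insert_after(80)): list=[1, 3, 80, 4, 5] cursor@3
After 3 (prev): list=[1, 3, 80, 4, 5] cursor@1
After 4 (delete_current): list=[3, 80, 4, 5] cursor@3
After 5 (prev): list=[3, 80, 4, 5] cursor@3
After 6 (prev): list=[3, 80, 4, 5] cursor@3
After 7 (insert_after(37)): list=[3, 37, 80, 4, 5] cursor@3
After 8 (insert_after(49)): list=[3, 49, 37, 80, 4, 5] cursor@3
After 9 (insert_before(67)): list=[67, 3, 49, 37, 80, 4, 5] cursor@3
After 10 (delete_current): list=[67, 49, 37, 80, 4, 5] cursor@49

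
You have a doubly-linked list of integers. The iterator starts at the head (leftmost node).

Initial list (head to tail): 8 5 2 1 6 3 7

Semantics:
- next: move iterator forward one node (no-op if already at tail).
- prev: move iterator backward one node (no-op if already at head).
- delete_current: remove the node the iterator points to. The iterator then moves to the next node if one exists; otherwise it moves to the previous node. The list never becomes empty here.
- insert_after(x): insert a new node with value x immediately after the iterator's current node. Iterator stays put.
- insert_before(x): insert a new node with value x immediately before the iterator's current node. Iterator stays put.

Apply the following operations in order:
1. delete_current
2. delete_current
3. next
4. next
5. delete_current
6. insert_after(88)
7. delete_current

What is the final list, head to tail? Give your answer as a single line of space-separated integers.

After 1 (delete_current): list=[5, 2, 1, 6, 3, 7] cursor@5
After 2 (delete_current): list=[2, 1, 6, 3, 7] cursor@2
After 3 (next): list=[2, 1, 6, 3, 7] cursor@1
After 4 (next): list=[2, 1, 6, 3, 7] cursor@6
After 5 (delete_current): list=[2, 1, 3, 7] cursor@3
After 6 (insert_after(88)): list=[2, 1, 3, 88, 7] cursor@3
After 7 (delete_current): list=[2, 1, 88, 7] cursor@88

Answer: 2 1 88 7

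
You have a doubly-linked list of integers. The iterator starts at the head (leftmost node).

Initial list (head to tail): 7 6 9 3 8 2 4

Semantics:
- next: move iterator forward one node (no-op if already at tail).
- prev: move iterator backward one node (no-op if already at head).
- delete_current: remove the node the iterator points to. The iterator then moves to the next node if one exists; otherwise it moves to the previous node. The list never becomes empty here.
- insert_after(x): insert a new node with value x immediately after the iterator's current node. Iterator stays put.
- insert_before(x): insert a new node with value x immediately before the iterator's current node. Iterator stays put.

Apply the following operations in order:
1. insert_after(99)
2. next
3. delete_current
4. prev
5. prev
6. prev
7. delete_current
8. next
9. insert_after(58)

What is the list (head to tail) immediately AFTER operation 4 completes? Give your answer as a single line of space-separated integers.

After 1 (insert_after(99)): list=[7, 99, 6, 9, 3, 8, 2, 4] cursor@7
After 2 (next): list=[7, 99, 6, 9, 3, 8, 2, 4] cursor@99
After 3 (delete_current): list=[7, 6, 9, 3, 8, 2, 4] cursor@6
After 4 (prev): list=[7, 6, 9, 3, 8, 2, 4] cursor@7

Answer: 7 6 9 3 8 2 4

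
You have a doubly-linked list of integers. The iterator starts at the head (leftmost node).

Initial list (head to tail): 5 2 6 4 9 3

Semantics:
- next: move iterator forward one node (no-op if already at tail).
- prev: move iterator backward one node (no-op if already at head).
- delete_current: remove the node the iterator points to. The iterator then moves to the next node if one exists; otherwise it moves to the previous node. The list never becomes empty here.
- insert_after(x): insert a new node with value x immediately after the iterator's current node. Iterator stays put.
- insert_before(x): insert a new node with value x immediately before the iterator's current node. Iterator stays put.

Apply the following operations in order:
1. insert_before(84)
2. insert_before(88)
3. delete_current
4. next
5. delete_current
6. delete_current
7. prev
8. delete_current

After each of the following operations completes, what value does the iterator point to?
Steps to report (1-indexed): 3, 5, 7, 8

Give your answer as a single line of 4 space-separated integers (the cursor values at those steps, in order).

After 1 (insert_before(84)): list=[84, 5, 2, 6, 4, 9, 3] cursor@5
After 2 (insert_before(88)): list=[84, 88, 5, 2, 6, 4, 9, 3] cursor@5
After 3 (delete_current): list=[84, 88, 2, 6, 4, 9, 3] cursor@2
After 4 (next): list=[84, 88, 2, 6, 4, 9, 3] cursor@6
After 5 (delete_current): list=[84, 88, 2, 4, 9, 3] cursor@4
After 6 (delete_current): list=[84, 88, 2, 9, 3] cursor@9
After 7 (prev): list=[84, 88, 2, 9, 3] cursor@2
After 8 (delete_current): list=[84, 88, 9, 3] cursor@9

Answer: 2 4 2 9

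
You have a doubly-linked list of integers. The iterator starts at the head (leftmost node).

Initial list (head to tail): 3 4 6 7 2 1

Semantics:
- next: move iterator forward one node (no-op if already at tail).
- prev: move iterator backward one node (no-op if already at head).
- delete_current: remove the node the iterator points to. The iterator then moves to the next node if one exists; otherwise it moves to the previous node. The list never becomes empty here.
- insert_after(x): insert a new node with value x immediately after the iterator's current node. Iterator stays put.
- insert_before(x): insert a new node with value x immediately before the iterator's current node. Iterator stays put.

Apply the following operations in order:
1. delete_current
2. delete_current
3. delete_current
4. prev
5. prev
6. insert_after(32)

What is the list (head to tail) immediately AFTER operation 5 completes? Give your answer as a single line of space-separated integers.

Answer: 7 2 1

Derivation:
After 1 (delete_current): list=[4, 6, 7, 2, 1] cursor@4
After 2 (delete_current): list=[6, 7, 2, 1] cursor@6
After 3 (delete_current): list=[7, 2, 1] cursor@7
After 4 (prev): list=[7, 2, 1] cursor@7
After 5 (prev): list=[7, 2, 1] cursor@7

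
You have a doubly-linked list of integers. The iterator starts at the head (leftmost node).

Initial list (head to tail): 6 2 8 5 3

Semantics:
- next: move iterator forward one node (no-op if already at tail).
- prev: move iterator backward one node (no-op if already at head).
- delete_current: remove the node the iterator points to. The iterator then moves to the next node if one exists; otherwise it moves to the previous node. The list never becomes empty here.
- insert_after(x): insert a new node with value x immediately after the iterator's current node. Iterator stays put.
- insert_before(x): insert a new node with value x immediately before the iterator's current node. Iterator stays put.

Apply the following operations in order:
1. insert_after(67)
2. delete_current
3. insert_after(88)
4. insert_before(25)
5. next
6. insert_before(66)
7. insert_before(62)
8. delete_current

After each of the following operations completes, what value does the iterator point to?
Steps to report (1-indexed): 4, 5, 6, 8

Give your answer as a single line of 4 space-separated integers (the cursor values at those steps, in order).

After 1 (insert_after(67)): list=[6, 67, 2, 8, 5, 3] cursor@6
After 2 (delete_current): list=[67, 2, 8, 5, 3] cursor@67
After 3 (insert_after(88)): list=[67, 88, 2, 8, 5, 3] cursor@67
After 4 (insert_before(25)): list=[25, 67, 88, 2, 8, 5, 3] cursor@67
After 5 (next): list=[25, 67, 88, 2, 8, 5, 3] cursor@88
After 6 (insert_before(66)): list=[25, 67, 66, 88, 2, 8, 5, 3] cursor@88
After 7 (insert_before(62)): list=[25, 67, 66, 62, 88, 2, 8, 5, 3] cursor@88
After 8 (delete_current): list=[25, 67, 66, 62, 2, 8, 5, 3] cursor@2

Answer: 67 88 88 2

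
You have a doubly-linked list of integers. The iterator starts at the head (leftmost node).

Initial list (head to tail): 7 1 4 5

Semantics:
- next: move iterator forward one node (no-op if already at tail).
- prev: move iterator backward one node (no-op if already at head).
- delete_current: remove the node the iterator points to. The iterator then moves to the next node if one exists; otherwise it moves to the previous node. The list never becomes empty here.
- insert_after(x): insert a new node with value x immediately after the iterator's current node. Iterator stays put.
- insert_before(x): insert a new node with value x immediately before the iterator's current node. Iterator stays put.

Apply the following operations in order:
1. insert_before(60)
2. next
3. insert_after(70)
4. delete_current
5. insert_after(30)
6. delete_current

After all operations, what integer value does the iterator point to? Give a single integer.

After 1 (insert_before(60)): list=[60, 7, 1, 4, 5] cursor@7
After 2 (next): list=[60, 7, 1, 4, 5] cursor@1
After 3 (insert_after(70)): list=[60, 7, 1, 70, 4, 5] cursor@1
After 4 (delete_current): list=[60, 7, 70, 4, 5] cursor@70
After 5 (insert_after(30)): list=[60, 7, 70, 30, 4, 5] cursor@70
After 6 (delete_current): list=[60, 7, 30, 4, 5] cursor@30

Answer: 30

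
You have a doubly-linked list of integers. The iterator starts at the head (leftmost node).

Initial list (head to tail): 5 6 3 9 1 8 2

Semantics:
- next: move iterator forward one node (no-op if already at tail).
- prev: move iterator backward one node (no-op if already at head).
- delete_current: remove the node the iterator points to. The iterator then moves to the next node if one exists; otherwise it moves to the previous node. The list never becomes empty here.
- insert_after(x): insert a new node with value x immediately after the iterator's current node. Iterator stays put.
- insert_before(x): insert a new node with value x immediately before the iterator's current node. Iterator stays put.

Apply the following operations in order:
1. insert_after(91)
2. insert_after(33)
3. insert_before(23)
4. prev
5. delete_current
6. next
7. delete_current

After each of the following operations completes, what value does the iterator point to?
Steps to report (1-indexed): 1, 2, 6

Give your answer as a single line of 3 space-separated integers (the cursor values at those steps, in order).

Answer: 5 5 33

Derivation:
After 1 (insert_after(91)): list=[5, 91, 6, 3, 9, 1, 8, 2] cursor@5
After 2 (insert_after(33)): list=[5, 33, 91, 6, 3, 9, 1, 8, 2] cursor@5
After 3 (insert_before(23)): list=[23, 5, 33, 91, 6, 3, 9, 1, 8, 2] cursor@5
After 4 (prev): list=[23, 5, 33, 91, 6, 3, 9, 1, 8, 2] cursor@23
After 5 (delete_current): list=[5, 33, 91, 6, 3, 9, 1, 8, 2] cursor@5
After 6 (next): list=[5, 33, 91, 6, 3, 9, 1, 8, 2] cursor@33
After 7 (delete_current): list=[5, 91, 6, 3, 9, 1, 8, 2] cursor@91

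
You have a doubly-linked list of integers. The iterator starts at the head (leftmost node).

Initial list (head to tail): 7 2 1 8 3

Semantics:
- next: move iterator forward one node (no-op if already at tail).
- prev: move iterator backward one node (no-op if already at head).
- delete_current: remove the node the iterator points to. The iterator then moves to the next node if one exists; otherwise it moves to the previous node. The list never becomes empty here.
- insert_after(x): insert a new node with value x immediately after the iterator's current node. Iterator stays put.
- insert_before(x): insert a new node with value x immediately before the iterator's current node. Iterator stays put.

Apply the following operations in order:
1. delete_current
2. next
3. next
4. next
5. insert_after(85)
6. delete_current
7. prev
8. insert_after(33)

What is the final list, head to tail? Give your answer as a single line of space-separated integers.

Answer: 2 1 8 33 85

Derivation:
After 1 (delete_current): list=[2, 1, 8, 3] cursor@2
After 2 (next): list=[2, 1, 8, 3] cursor@1
After 3 (next): list=[2, 1, 8, 3] cursor@8
After 4 (next): list=[2, 1, 8, 3] cursor@3
After 5 (insert_after(85)): list=[2, 1, 8, 3, 85] cursor@3
After 6 (delete_current): list=[2, 1, 8, 85] cursor@85
After 7 (prev): list=[2, 1, 8, 85] cursor@8
After 8 (insert_after(33)): list=[2, 1, 8, 33, 85] cursor@8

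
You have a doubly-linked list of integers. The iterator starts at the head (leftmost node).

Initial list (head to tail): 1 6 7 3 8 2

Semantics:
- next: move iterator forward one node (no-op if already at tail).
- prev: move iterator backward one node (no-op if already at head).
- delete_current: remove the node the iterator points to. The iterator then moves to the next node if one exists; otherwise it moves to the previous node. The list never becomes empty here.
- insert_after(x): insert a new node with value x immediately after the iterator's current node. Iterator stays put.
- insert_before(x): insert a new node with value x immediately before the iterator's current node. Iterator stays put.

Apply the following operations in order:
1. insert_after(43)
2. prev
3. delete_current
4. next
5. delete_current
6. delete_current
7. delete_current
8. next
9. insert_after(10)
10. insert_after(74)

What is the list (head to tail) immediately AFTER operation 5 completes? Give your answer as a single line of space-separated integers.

After 1 (insert_after(43)): list=[1, 43, 6, 7, 3, 8, 2] cursor@1
After 2 (prev): list=[1, 43, 6, 7, 3, 8, 2] cursor@1
After 3 (delete_current): list=[43, 6, 7, 3, 8, 2] cursor@43
After 4 (next): list=[43, 6, 7, 3, 8, 2] cursor@6
After 5 (delete_current): list=[43, 7, 3, 8, 2] cursor@7

Answer: 43 7 3 8 2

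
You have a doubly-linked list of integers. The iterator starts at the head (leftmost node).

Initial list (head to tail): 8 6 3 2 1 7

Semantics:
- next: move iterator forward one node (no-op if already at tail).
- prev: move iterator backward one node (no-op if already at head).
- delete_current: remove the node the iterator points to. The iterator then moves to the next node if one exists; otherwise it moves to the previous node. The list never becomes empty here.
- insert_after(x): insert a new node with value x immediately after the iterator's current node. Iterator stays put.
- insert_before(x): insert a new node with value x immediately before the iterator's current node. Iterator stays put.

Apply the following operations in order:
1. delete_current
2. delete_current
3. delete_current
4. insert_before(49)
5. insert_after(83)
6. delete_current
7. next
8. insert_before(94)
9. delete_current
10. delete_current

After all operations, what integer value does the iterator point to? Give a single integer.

Answer: 94

Derivation:
After 1 (delete_current): list=[6, 3, 2, 1, 7] cursor@6
After 2 (delete_current): list=[3, 2, 1, 7] cursor@3
After 3 (delete_current): list=[2, 1, 7] cursor@2
After 4 (insert_before(49)): list=[49, 2, 1, 7] cursor@2
After 5 (insert_after(83)): list=[49, 2, 83, 1, 7] cursor@2
After 6 (delete_current): list=[49, 83, 1, 7] cursor@83
After 7 (next): list=[49, 83, 1, 7] cursor@1
After 8 (insert_before(94)): list=[49, 83, 94, 1, 7] cursor@1
After 9 (delete_current): list=[49, 83, 94, 7] cursor@7
After 10 (delete_current): list=[49, 83, 94] cursor@94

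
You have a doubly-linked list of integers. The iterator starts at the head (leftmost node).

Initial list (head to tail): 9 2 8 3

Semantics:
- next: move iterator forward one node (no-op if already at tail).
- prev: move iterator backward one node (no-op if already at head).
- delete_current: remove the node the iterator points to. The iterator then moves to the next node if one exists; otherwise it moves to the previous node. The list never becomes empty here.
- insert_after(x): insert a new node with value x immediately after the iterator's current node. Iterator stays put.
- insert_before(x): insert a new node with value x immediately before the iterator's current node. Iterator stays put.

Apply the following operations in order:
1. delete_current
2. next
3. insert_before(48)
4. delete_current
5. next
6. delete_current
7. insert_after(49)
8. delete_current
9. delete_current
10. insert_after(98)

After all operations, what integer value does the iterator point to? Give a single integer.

Answer: 2

Derivation:
After 1 (delete_current): list=[2, 8, 3] cursor@2
After 2 (next): list=[2, 8, 3] cursor@8
After 3 (insert_before(48)): list=[2, 48, 8, 3] cursor@8
After 4 (delete_current): list=[2, 48, 3] cursor@3
After 5 (next): list=[2, 48, 3] cursor@3
After 6 (delete_current): list=[2, 48] cursor@48
After 7 (insert_after(49)): list=[2, 48, 49] cursor@48
After 8 (delete_current): list=[2, 49] cursor@49
After 9 (delete_current): list=[2] cursor@2
After 10 (insert_after(98)): list=[2, 98] cursor@2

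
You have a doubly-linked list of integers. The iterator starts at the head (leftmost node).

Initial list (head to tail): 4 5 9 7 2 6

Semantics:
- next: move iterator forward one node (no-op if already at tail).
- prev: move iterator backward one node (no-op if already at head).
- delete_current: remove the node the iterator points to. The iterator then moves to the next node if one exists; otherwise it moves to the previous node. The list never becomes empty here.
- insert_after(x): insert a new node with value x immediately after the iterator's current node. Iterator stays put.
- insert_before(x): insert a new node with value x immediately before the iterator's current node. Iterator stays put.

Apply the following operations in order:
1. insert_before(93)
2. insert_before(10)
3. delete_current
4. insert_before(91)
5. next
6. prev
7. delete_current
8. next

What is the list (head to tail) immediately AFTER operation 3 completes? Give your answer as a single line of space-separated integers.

After 1 (insert_before(93)): list=[93, 4, 5, 9, 7, 2, 6] cursor@4
After 2 (insert_before(10)): list=[93, 10, 4, 5, 9, 7, 2, 6] cursor@4
After 3 (delete_current): list=[93, 10, 5, 9, 7, 2, 6] cursor@5

Answer: 93 10 5 9 7 2 6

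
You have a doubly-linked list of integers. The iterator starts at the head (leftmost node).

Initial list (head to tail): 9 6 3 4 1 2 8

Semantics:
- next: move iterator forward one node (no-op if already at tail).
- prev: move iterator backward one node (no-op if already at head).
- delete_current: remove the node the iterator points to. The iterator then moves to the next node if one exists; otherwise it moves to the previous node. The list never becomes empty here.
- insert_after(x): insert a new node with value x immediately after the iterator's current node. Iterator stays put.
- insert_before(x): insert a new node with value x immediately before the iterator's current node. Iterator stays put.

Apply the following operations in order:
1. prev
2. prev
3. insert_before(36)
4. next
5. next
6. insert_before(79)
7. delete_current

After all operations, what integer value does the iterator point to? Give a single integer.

After 1 (prev): list=[9, 6, 3, 4, 1, 2, 8] cursor@9
After 2 (prev): list=[9, 6, 3, 4, 1, 2, 8] cursor@9
After 3 (insert_before(36)): list=[36, 9, 6, 3, 4, 1, 2, 8] cursor@9
After 4 (next): list=[36, 9, 6, 3, 4, 1, 2, 8] cursor@6
After 5 (next): list=[36, 9, 6, 3, 4, 1, 2, 8] cursor@3
After 6 (insert_before(79)): list=[36, 9, 6, 79, 3, 4, 1, 2, 8] cursor@3
After 7 (delete_current): list=[36, 9, 6, 79, 4, 1, 2, 8] cursor@4

Answer: 4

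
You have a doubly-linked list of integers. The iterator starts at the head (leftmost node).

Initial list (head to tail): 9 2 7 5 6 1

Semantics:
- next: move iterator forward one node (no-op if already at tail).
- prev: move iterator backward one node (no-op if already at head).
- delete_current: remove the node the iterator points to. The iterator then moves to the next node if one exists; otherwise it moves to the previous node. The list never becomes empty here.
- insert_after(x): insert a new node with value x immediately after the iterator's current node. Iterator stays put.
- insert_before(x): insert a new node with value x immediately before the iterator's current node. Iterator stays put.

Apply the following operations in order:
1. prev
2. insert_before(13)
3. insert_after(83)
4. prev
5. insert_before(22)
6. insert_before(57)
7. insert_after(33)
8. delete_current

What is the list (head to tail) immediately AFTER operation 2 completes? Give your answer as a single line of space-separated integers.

Answer: 13 9 2 7 5 6 1

Derivation:
After 1 (prev): list=[9, 2, 7, 5, 6, 1] cursor@9
After 2 (insert_before(13)): list=[13, 9, 2, 7, 5, 6, 1] cursor@9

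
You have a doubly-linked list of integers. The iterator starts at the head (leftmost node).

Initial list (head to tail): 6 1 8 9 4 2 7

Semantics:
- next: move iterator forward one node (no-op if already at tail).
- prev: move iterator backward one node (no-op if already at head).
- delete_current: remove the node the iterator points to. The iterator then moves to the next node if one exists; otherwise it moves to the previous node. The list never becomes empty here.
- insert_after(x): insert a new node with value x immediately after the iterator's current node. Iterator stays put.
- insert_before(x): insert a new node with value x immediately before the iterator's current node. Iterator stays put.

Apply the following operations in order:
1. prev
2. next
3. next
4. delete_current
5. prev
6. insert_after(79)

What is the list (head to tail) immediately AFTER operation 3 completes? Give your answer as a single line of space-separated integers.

After 1 (prev): list=[6, 1, 8, 9, 4, 2, 7] cursor@6
After 2 (next): list=[6, 1, 8, 9, 4, 2, 7] cursor@1
After 3 (next): list=[6, 1, 8, 9, 4, 2, 7] cursor@8

Answer: 6 1 8 9 4 2 7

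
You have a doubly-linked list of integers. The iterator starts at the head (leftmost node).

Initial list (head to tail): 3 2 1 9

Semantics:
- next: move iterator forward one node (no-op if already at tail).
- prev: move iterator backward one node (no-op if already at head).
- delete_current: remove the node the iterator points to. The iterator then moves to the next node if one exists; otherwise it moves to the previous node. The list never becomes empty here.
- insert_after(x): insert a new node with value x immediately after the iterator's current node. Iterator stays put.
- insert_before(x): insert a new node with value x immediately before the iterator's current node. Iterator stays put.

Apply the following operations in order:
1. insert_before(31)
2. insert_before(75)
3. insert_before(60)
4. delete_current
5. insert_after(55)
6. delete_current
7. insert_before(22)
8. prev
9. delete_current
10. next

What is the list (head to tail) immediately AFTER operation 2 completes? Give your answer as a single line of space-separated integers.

Answer: 31 75 3 2 1 9

Derivation:
After 1 (insert_before(31)): list=[31, 3, 2, 1, 9] cursor@3
After 2 (insert_before(75)): list=[31, 75, 3, 2, 1, 9] cursor@3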